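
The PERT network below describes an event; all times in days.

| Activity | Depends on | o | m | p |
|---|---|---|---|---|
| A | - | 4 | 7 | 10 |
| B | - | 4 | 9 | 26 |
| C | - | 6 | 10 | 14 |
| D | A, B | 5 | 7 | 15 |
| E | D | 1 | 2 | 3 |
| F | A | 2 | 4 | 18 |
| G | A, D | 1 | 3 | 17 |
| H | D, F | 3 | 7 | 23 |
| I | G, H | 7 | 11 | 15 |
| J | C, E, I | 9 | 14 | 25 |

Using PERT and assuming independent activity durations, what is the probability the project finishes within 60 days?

0.841

te_A = (4 + 4·7 + 10)/6 = 42/6 = 7; σ²_A = ((10−4)/6)² = 1.000
te_B = (4 + 4·9 + 26)/6 = 66/6 = 11; σ²_B = ((26−4)/6)² = 13.444
te_C = (6 + 4·10 + 14)/6 = 60/6 = 10; σ²_C = ((14−6)/6)² = 1.778
te_D = (5 + 4·7 + 15)/6 = 48/6 = 8; σ²_D = ((15−5)/6)² = 2.778
te_E = (1 + 4·2 + 3)/6 = 12/6 = 2; σ²_E = ((3−1)/6)² = 0.111
te_F = (2 + 4·4 + 18)/6 = 36/6 = 6; σ²_F = ((18−2)/6)² = 7.111
te_G = (1 + 4·3 + 17)/6 = 30/6 = 5; σ²_G = ((17−1)/6)² = 7.111
te_H = (3 + 4·7 + 23)/6 = 54/6 = 9; σ²_H = ((23−3)/6)² = 11.111
te_I = (7 + 4·11 + 15)/6 = 66/6 = 11; σ²_I = ((15−7)/6)² = 1.778
te_J = (9 + 4·14 + 25)/6 = 90/6 = 15; σ²_J = ((25−9)/6)² = 7.111

Forward pass:
ES_A = 0; EF_A = 7
ES_B = 0; EF_B = 11
ES_C = 0; EF_C = 10
ES_D = max(EF_A=7, EF_B=11) = 11; EF_D = 11+8 = 19
ES_E = 19; EF_E = 19+2 = 21
ES_F = 7; EF_F = 7+6 = 13
ES_G = max(EF_A=7, EF_D=19) = 19; EF_G = 19+5 = 24
ES_H = max(EF_D=19, EF_F=13) = 19; EF_H = 19+9 = 28
ES_I = max(EF_G=24, EF_H=28) = 28; EF_I = 28+11 = 39
ES_J = max(EF_C=10, EF_E=21, EF_I=39) = 39; EF_J = 39+15 = 54
Expected project duration μ = 54 days. Critical path: B → D → H → I → J.

Variance along critical path = 13.444 + 2.778 + 11.111 + 1.778 + 7.111 = 36.222; σ = √36.222 = 6.018 days.
Z = (60 − 54) / 6.018 = 0.997
P(T ≤ 60) = Φ(0.997) ≈ 0.841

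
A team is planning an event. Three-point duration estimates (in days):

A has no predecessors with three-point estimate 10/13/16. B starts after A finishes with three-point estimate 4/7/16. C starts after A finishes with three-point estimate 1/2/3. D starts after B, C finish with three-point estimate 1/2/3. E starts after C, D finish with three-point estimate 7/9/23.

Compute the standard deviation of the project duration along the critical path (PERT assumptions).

te_A = (10 + 4·13 + 16)/6 = 78/6 = 13; σ²_A = ((16−10)/6)² = 1.000
te_B = (4 + 4·7 + 16)/6 = 48/6 = 8; σ²_B = ((16−4)/6)² = 4.000
te_C = (1 + 4·2 + 3)/6 = 12/6 = 2; σ²_C = ((3−1)/6)² = 0.111
te_D = (1 + 4·2 + 3)/6 = 12/6 = 2; σ²_D = ((3−1)/6)² = 0.111
te_E = (7 + 4·9 + 23)/6 = 66/6 = 11; σ²_E = ((23−7)/6)² = 7.111

Forward pass:
ES_A = 0; EF_A = 13
ES_B = 13; EF_B = 13+8 = 21
ES_C = 13; EF_C = 13+2 = 15
ES_D = max(EF_B=21, EF_C=15) = 21; EF_D = 21+2 = 23
ES_E = max(EF_C=15, EF_D=23) = 23; EF_E = 23+11 = 34
Expected project duration μ = 34 days. Critical path: A → B → D → E.

Variance along critical path = 1.000 + 4.000 + 0.111 + 7.111 = 12.222
σ = √12.222 = 3.496 days

3.50 days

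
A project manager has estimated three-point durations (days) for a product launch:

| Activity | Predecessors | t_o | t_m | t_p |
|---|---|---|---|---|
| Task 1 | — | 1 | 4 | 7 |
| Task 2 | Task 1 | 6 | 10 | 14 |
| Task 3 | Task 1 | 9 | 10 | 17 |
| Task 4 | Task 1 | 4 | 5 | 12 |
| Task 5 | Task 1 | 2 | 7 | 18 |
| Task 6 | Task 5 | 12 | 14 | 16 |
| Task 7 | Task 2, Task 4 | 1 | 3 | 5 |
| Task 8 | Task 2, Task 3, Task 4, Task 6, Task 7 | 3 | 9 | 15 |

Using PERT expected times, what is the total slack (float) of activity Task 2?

9 days

te_Task 1 = (1 + 4·4 + 7)/6 = 24/6 = 4
te_Task 2 = (6 + 4·10 + 14)/6 = 60/6 = 10
te_Task 3 = (9 + 4·10 + 17)/6 = 66/6 = 11
te_Task 4 = (4 + 4·5 + 12)/6 = 36/6 = 6
te_Task 5 = (2 + 4·7 + 18)/6 = 48/6 = 8
te_Task 6 = (12 + 4·14 + 16)/6 = 84/6 = 14
te_Task 7 = (1 + 4·3 + 5)/6 = 18/6 = 3
te_Task 8 = (3 + 4·9 + 15)/6 = 54/6 = 9

Forward pass:
ES_Task 1 = 0; EF_Task 1 = 4
ES_Task 2 = 4; EF_Task 2 = 4+10 = 14
ES_Task 3 = 4; EF_Task 3 = 4+11 = 15
ES_Task 4 = 4; EF_Task 4 = 4+6 = 10
ES_Task 5 = 4; EF_Task 5 = 4+8 = 12
ES_Task 6 = 12; EF_Task 6 = 12+14 = 26
ES_Task 7 = max(EF_Task 2=14, EF_Task 4=10) = 14; EF_Task 7 = 14+3 = 17
ES_Task 8 = max(EF_Task 2=14, EF_Task 3=15, EF_Task 4=10, EF_Task 6=26, EF_Task 7=17) = 26; EF_Task 8 = 26+9 = 35
Expected project duration μ = 35 days. Critical path: Task 1 → Task 5 → Task 6 → Task 8.

Backward pass:
LF_Task 8 = 35; LS_Task 8 = 35−9 = 26
LF_Task 7 = LS_Task 8 = 26; LS_Task 7 = 26−3 = 23
LF_Task 6 = LS_Task 8 = 26; LS_Task 6 = 26−14 = 12
LF_Task 5 = LS_Task 6 = 12; LS_Task 5 = 12−8 = 4
LF_Task 4 = min(LS_Task 7=23, LS_Task 8=26) = 23; LS_Task 4 = 23−6 = 17
LF_Task 3 = LS_Task 8 = 26; LS_Task 3 = 26−11 = 15
LF_Task 2 = min(LS_Task 7=23, LS_Task 8=26) = 23; LS_Task 2 = 23−10 = 13
LF_Task 1 = min(LS_Task 2=13, LS_Task 3=15, LS_Task 4=17, LS_Task 5=4) = 4; LS_Task 1 = 4−4 = 0
Slack_Task 2 = LS_Task 2 − ES_Task 2 = 13 − 4 = 9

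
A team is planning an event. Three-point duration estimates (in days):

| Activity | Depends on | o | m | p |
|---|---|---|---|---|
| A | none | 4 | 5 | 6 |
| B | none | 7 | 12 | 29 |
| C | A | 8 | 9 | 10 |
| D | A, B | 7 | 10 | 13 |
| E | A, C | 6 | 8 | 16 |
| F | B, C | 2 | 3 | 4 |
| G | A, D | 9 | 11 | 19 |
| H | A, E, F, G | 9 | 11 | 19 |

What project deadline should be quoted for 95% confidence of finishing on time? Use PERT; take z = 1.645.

te_A = (4 + 4·5 + 6)/6 = 30/6 = 5; σ²_A = ((6−4)/6)² = 0.111
te_B = (7 + 4·12 + 29)/6 = 84/6 = 14; σ²_B = ((29−7)/6)² = 13.444
te_C = (8 + 4·9 + 10)/6 = 54/6 = 9; σ²_C = ((10−8)/6)² = 0.111
te_D = (7 + 4·10 + 13)/6 = 60/6 = 10; σ²_D = ((13−7)/6)² = 1.000
te_E = (6 + 4·8 + 16)/6 = 54/6 = 9; σ²_E = ((16−6)/6)² = 2.778
te_F = (2 + 4·3 + 4)/6 = 18/6 = 3; σ²_F = ((4−2)/6)² = 0.111
te_G = (9 + 4·11 + 19)/6 = 72/6 = 12; σ²_G = ((19−9)/6)² = 2.778
te_H = (9 + 4·11 + 19)/6 = 72/6 = 12; σ²_H = ((19−9)/6)² = 2.778

Forward pass:
ES_A = 0; EF_A = 5
ES_B = 0; EF_B = 14
ES_C = 5; EF_C = 5+9 = 14
ES_D = max(EF_A=5, EF_B=14) = 14; EF_D = 14+10 = 24
ES_E = max(EF_A=5, EF_C=14) = 14; EF_E = 14+9 = 23
ES_F = max(EF_B=14, EF_C=14) = 14; EF_F = 14+3 = 17
ES_G = max(EF_A=5, EF_D=24) = 24; EF_G = 24+12 = 36
ES_H = max(EF_A=5, EF_E=23, EF_F=17, EF_G=36) = 36; EF_H = 36+12 = 48
Expected project duration μ = 48 days. Critical path: B → D → G → H.

Variance along critical path = 13.444 + 1.000 + 2.778 + 2.778 = 20.000; σ = 4.472 days.
D = μ + z·σ = 48 + 1.645·4.472 = 55.4 days

55.4 days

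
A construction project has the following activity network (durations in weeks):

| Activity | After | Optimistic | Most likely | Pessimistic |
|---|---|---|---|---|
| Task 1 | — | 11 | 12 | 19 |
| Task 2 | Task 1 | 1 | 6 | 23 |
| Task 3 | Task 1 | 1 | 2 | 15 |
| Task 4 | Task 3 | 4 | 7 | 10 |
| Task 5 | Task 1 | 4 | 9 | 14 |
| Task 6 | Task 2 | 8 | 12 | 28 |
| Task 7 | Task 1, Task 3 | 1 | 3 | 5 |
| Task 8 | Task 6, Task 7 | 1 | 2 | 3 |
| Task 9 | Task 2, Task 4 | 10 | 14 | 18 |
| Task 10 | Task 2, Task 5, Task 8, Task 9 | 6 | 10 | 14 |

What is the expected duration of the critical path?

te_Task 1 = (11 + 4·12 + 19)/6 = 78/6 = 13
te_Task 2 = (1 + 4·6 + 23)/6 = 48/6 = 8
te_Task 3 = (1 + 4·2 + 15)/6 = 24/6 = 4
te_Task 4 = (4 + 4·7 + 10)/6 = 42/6 = 7
te_Task 5 = (4 + 4·9 + 14)/6 = 54/6 = 9
te_Task 6 = (8 + 4·12 + 28)/6 = 84/6 = 14
te_Task 7 = (1 + 4·3 + 5)/6 = 18/6 = 3
te_Task 8 = (1 + 4·2 + 3)/6 = 12/6 = 2
te_Task 9 = (10 + 4·14 + 18)/6 = 84/6 = 14
te_Task 10 = (6 + 4·10 + 14)/6 = 60/6 = 10

Forward pass:
ES_Task 1 = 0; EF_Task 1 = 13
ES_Task 2 = 13; EF_Task 2 = 13+8 = 21
ES_Task 3 = 13; EF_Task 3 = 13+4 = 17
ES_Task 4 = 17; EF_Task 4 = 17+7 = 24
ES_Task 5 = 13; EF_Task 5 = 13+9 = 22
ES_Task 6 = 21; EF_Task 6 = 21+14 = 35
ES_Task 7 = max(EF_Task 1=13, EF_Task 3=17) = 17; EF_Task 7 = 17+3 = 20
ES_Task 8 = max(EF_Task 6=35, EF_Task 7=20) = 35; EF_Task 8 = 35+2 = 37
ES_Task 9 = max(EF_Task 2=21, EF_Task 4=24) = 24; EF_Task 9 = 24+14 = 38
ES_Task 10 = max(EF_Task 2=21, EF_Task 5=22, EF_Task 8=37, EF_Task 9=38) = 38; EF_Task 10 = 38+10 = 48
Expected project duration μ = 48 weeks. Critical path: Task 1 → Task 3 → Task 4 → Task 9 → Task 10.

48 weeks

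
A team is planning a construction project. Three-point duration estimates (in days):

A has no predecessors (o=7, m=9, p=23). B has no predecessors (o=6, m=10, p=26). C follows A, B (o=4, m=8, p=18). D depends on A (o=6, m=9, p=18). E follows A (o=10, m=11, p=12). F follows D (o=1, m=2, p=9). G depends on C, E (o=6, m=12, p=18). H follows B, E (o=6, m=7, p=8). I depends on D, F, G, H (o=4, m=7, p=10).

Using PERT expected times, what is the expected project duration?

41 days

te_A = (7 + 4·9 + 23)/6 = 66/6 = 11
te_B = (6 + 4·10 + 26)/6 = 72/6 = 12
te_C = (4 + 4·8 + 18)/6 = 54/6 = 9
te_D = (6 + 4·9 + 18)/6 = 60/6 = 10
te_E = (10 + 4·11 + 12)/6 = 66/6 = 11
te_F = (1 + 4·2 + 9)/6 = 18/6 = 3
te_G = (6 + 4·12 + 18)/6 = 72/6 = 12
te_H = (6 + 4·7 + 8)/6 = 42/6 = 7
te_I = (4 + 4·7 + 10)/6 = 42/6 = 7

Forward pass:
ES_A = 0; EF_A = 11
ES_B = 0; EF_B = 12
ES_C = max(EF_A=11, EF_B=12) = 12; EF_C = 12+9 = 21
ES_D = 11; EF_D = 11+10 = 21
ES_E = 11; EF_E = 11+11 = 22
ES_F = 21; EF_F = 21+3 = 24
ES_G = max(EF_C=21, EF_E=22) = 22; EF_G = 22+12 = 34
ES_H = max(EF_B=12, EF_E=22) = 22; EF_H = 22+7 = 29
ES_I = max(EF_D=21, EF_F=24, EF_G=34, EF_H=29) = 34; EF_I = 34+7 = 41
Expected project duration μ = 41 days. Critical path: A → E → G → I.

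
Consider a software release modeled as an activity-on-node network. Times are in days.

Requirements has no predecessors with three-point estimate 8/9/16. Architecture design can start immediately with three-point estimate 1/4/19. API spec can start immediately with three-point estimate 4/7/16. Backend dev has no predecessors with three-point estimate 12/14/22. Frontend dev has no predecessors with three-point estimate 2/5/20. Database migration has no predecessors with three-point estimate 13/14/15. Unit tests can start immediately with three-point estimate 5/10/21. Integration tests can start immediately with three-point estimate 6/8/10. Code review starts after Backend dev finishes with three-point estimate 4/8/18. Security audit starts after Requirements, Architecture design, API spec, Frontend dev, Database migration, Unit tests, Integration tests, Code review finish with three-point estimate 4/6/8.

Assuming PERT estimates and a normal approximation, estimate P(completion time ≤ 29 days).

0.367

te_Requirements = (8 + 4·9 + 16)/6 = 60/6 = 10; σ²_Requirements = ((16−8)/6)² = 1.778
te_Architecture design = (1 + 4·4 + 19)/6 = 36/6 = 6; σ²_Architecture design = ((19−1)/6)² = 9.000
te_API spec = (4 + 4·7 + 16)/6 = 48/6 = 8; σ²_API spec = ((16−4)/6)² = 4.000
te_Backend dev = (12 + 4·14 + 22)/6 = 90/6 = 15; σ²_Backend dev = ((22−12)/6)² = 2.778
te_Frontend dev = (2 + 4·5 + 20)/6 = 42/6 = 7; σ²_Frontend dev = ((20−2)/6)² = 9.000
te_Database migration = (13 + 4·14 + 15)/6 = 84/6 = 14; σ²_Database migration = ((15−13)/6)² = 0.111
te_Unit tests = (5 + 4·10 + 21)/6 = 66/6 = 11; σ²_Unit tests = ((21−5)/6)² = 7.111
te_Integration tests = (6 + 4·8 + 10)/6 = 48/6 = 8; σ²_Integration tests = ((10−6)/6)² = 0.444
te_Code review = (4 + 4·8 + 18)/6 = 54/6 = 9; σ²_Code review = ((18−4)/6)² = 5.444
te_Security audit = (4 + 4·6 + 8)/6 = 36/6 = 6; σ²_Security audit = ((8−4)/6)² = 0.444

Forward pass:
ES_Requirements = 0; EF_Requirements = 10
ES_Architecture design = 0; EF_Architecture design = 6
ES_API spec = 0; EF_API spec = 8
ES_Backend dev = 0; EF_Backend dev = 15
ES_Frontend dev = 0; EF_Frontend dev = 7
ES_Database migration = 0; EF_Database migration = 14
ES_Unit tests = 0; EF_Unit tests = 11
ES_Integration tests = 0; EF_Integration tests = 8
ES_Code review = 15; EF_Code review = 15+9 = 24
ES_Security audit = max(EF_Requirements=10, EF_Architecture design=6, EF_API spec=8, EF_Frontend dev=7, EF_Database migration=14, EF_Unit tests=11, EF_Integration tests=8, EF_Code review=24) = 24; EF_Security audit = 24+6 = 30
Expected project duration μ = 30 days. Critical path: Backend dev → Code review → Security audit.

Variance along critical path = 2.778 + 5.444 + 0.444 = 8.667; σ = √8.667 = 2.944 days.
Z = (29 − 30) / 2.944 = -0.340
P(T ≤ 29) = Φ(-0.340) ≈ 0.367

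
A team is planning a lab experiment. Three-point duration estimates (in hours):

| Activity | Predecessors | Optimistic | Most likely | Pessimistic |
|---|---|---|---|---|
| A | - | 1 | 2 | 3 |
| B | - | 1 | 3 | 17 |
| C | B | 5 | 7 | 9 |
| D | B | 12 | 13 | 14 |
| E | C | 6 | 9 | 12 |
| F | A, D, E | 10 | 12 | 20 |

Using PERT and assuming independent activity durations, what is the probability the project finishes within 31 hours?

0.186

te_A = (1 + 4·2 + 3)/6 = 12/6 = 2; σ²_A = ((3−1)/6)² = 0.111
te_B = (1 + 4·3 + 17)/6 = 30/6 = 5; σ²_B = ((17−1)/6)² = 7.111
te_C = (5 + 4·7 + 9)/6 = 42/6 = 7; σ²_C = ((9−5)/6)² = 0.444
te_D = (12 + 4·13 + 14)/6 = 78/6 = 13; σ²_D = ((14−12)/6)² = 0.111
te_E = (6 + 4·9 + 12)/6 = 54/6 = 9; σ²_E = ((12−6)/6)² = 1.000
te_F = (10 + 4·12 + 20)/6 = 78/6 = 13; σ²_F = ((20−10)/6)² = 2.778

Forward pass:
ES_A = 0; EF_A = 2
ES_B = 0; EF_B = 5
ES_C = 5; EF_C = 5+7 = 12
ES_D = 5; EF_D = 5+13 = 18
ES_E = 12; EF_E = 12+9 = 21
ES_F = max(EF_A=2, EF_D=18, EF_E=21) = 21; EF_F = 21+13 = 34
Expected project duration μ = 34 hours. Critical path: B → C → E → F.

Variance along critical path = 7.111 + 0.444 + 1.000 + 2.778 = 11.333; σ = √11.333 = 3.367 hours.
Z = (31 − 34) / 3.367 = -0.891
P(T ≤ 31) = Φ(-0.891) ≈ 0.186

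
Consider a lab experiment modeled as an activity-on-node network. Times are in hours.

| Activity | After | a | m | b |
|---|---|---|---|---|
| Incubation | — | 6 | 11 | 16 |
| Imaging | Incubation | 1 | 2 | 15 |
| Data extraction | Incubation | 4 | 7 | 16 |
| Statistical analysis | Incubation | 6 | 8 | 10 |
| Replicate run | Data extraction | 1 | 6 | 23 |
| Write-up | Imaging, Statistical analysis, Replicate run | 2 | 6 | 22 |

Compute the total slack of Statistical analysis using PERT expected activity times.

te_Incubation = (6 + 4·11 + 16)/6 = 66/6 = 11
te_Imaging = (1 + 4·2 + 15)/6 = 24/6 = 4
te_Data extraction = (4 + 4·7 + 16)/6 = 48/6 = 8
te_Statistical analysis = (6 + 4·8 + 10)/6 = 48/6 = 8
te_Replicate run = (1 + 4·6 + 23)/6 = 48/6 = 8
te_Write-up = (2 + 4·6 + 22)/6 = 48/6 = 8

Forward pass:
ES_Incubation = 0; EF_Incubation = 11
ES_Imaging = 11; EF_Imaging = 11+4 = 15
ES_Data extraction = 11; EF_Data extraction = 11+8 = 19
ES_Statistical analysis = 11; EF_Statistical analysis = 11+8 = 19
ES_Replicate run = 19; EF_Replicate run = 19+8 = 27
ES_Write-up = max(EF_Imaging=15, EF_Statistical analysis=19, EF_Replicate run=27) = 27; EF_Write-up = 27+8 = 35
Expected project duration μ = 35 hours. Critical path: Incubation → Data extraction → Replicate run → Write-up.

Backward pass:
LF_Write-up = 35; LS_Write-up = 35−8 = 27
LF_Replicate run = LS_Write-up = 27; LS_Replicate run = 27−8 = 19
LF_Statistical analysis = LS_Write-up = 27; LS_Statistical analysis = 27−8 = 19
LF_Data extraction = LS_Replicate run = 19; LS_Data extraction = 19−8 = 11
LF_Imaging = LS_Write-up = 27; LS_Imaging = 27−4 = 23
LF_Incubation = min(LS_Imaging=23, LS_Data extraction=11, LS_Statistical analysis=19) = 11; LS_Incubation = 11−11 = 0
Slack_Statistical analysis = LS_Statistical analysis − ES_Statistical analysis = 19 − 11 = 8

8 hours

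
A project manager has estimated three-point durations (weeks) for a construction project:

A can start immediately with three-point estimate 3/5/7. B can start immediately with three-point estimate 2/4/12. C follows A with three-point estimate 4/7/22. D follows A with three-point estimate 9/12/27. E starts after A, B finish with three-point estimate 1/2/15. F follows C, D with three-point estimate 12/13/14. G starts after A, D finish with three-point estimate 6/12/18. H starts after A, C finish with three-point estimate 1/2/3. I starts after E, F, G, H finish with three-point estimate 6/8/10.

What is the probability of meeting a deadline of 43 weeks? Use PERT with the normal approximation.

0.829

te_A = (3 + 4·5 + 7)/6 = 30/6 = 5; σ²_A = ((7−3)/6)² = 0.444
te_B = (2 + 4·4 + 12)/6 = 30/6 = 5; σ²_B = ((12−2)/6)² = 2.778
te_C = (4 + 4·7 + 22)/6 = 54/6 = 9; σ²_C = ((22−4)/6)² = 9.000
te_D = (9 + 4·12 + 27)/6 = 84/6 = 14; σ²_D = ((27−9)/6)² = 9.000
te_E = (1 + 4·2 + 15)/6 = 24/6 = 4; σ²_E = ((15−1)/6)² = 5.444
te_F = (12 + 4·13 + 14)/6 = 78/6 = 13; σ²_F = ((14−12)/6)² = 0.111
te_G = (6 + 4·12 + 18)/6 = 72/6 = 12; σ²_G = ((18−6)/6)² = 4.000
te_H = (1 + 4·2 + 3)/6 = 12/6 = 2; σ²_H = ((3−1)/6)² = 0.111
te_I = (6 + 4·8 + 10)/6 = 48/6 = 8; σ²_I = ((10−6)/6)² = 0.444

Forward pass:
ES_A = 0; EF_A = 5
ES_B = 0; EF_B = 5
ES_C = 5; EF_C = 5+9 = 14
ES_D = 5; EF_D = 5+14 = 19
ES_E = max(EF_A=5, EF_B=5) = 5; EF_E = 5+4 = 9
ES_F = max(EF_C=14, EF_D=19) = 19; EF_F = 19+13 = 32
ES_G = max(EF_A=5, EF_D=19) = 19; EF_G = 19+12 = 31
ES_H = max(EF_A=5, EF_C=14) = 14; EF_H = 14+2 = 16
ES_I = max(EF_E=9, EF_F=32, EF_G=31, EF_H=16) = 32; EF_I = 32+8 = 40
Expected project duration μ = 40 weeks. Critical path: A → D → F → I.

Variance along critical path = 0.444 + 9.000 + 0.111 + 0.444 = 10.000; σ = √10.000 = 3.162 weeks.
Z = (43 − 40) / 3.162 = 0.949
P(T ≤ 43) = Φ(0.949) ≈ 0.829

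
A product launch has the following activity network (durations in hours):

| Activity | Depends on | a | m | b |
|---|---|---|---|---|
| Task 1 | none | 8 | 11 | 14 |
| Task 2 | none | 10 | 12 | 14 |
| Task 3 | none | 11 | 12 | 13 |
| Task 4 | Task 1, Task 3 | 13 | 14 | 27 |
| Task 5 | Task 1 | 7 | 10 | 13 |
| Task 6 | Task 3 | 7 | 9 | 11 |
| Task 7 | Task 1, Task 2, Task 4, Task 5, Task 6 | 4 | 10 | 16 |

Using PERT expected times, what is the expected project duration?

te_Task 1 = (8 + 4·11 + 14)/6 = 66/6 = 11
te_Task 2 = (10 + 4·12 + 14)/6 = 72/6 = 12
te_Task 3 = (11 + 4·12 + 13)/6 = 72/6 = 12
te_Task 4 = (13 + 4·14 + 27)/6 = 96/6 = 16
te_Task 5 = (7 + 4·10 + 13)/6 = 60/6 = 10
te_Task 6 = (7 + 4·9 + 11)/6 = 54/6 = 9
te_Task 7 = (4 + 4·10 + 16)/6 = 60/6 = 10

Forward pass:
ES_Task 1 = 0; EF_Task 1 = 11
ES_Task 2 = 0; EF_Task 2 = 12
ES_Task 3 = 0; EF_Task 3 = 12
ES_Task 4 = max(EF_Task 1=11, EF_Task 3=12) = 12; EF_Task 4 = 12+16 = 28
ES_Task 5 = 11; EF_Task 5 = 11+10 = 21
ES_Task 6 = 12; EF_Task 6 = 12+9 = 21
ES_Task 7 = max(EF_Task 1=11, EF_Task 2=12, EF_Task 4=28, EF_Task 5=21, EF_Task 6=21) = 28; EF_Task 7 = 28+10 = 38
Expected project duration μ = 38 hours. Critical path: Task 3 → Task 4 → Task 7.

38 hours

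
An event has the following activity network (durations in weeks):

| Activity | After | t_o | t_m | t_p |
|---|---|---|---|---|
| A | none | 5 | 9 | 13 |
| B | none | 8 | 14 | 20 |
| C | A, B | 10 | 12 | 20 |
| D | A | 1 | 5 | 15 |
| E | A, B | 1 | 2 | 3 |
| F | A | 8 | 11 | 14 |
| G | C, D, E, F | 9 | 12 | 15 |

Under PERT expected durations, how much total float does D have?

te_A = (5 + 4·9 + 13)/6 = 54/6 = 9
te_B = (8 + 4·14 + 20)/6 = 84/6 = 14
te_C = (10 + 4·12 + 20)/6 = 78/6 = 13
te_D = (1 + 4·5 + 15)/6 = 36/6 = 6
te_E = (1 + 4·2 + 3)/6 = 12/6 = 2
te_F = (8 + 4·11 + 14)/6 = 66/6 = 11
te_G = (9 + 4·12 + 15)/6 = 72/6 = 12

Forward pass:
ES_A = 0; EF_A = 9
ES_B = 0; EF_B = 14
ES_C = max(EF_A=9, EF_B=14) = 14; EF_C = 14+13 = 27
ES_D = 9; EF_D = 9+6 = 15
ES_E = max(EF_A=9, EF_B=14) = 14; EF_E = 14+2 = 16
ES_F = 9; EF_F = 9+11 = 20
ES_G = max(EF_C=27, EF_D=15, EF_E=16, EF_F=20) = 27; EF_G = 27+12 = 39
Expected project duration μ = 39 weeks. Critical path: B → C → G.

Backward pass:
LF_G = 39; LS_G = 39−12 = 27
LF_F = LS_G = 27; LS_F = 27−11 = 16
LF_E = LS_G = 27; LS_E = 27−2 = 25
LF_D = LS_G = 27; LS_D = 27−6 = 21
LF_C = LS_G = 27; LS_C = 27−13 = 14
LF_B = min(LS_C=14, LS_E=25) = 14; LS_B = 14−14 = 0
LF_A = min(LS_C=14, LS_D=21, LS_E=25, LS_F=16) = 14; LS_A = 14−9 = 5
Slack_D = LS_D − ES_D = 21 − 9 = 12

12 weeks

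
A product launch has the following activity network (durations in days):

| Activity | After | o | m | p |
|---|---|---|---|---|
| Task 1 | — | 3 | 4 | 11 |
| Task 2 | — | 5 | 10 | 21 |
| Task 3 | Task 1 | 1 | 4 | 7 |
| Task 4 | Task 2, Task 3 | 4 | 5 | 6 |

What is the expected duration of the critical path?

te_Task 1 = (3 + 4·4 + 11)/6 = 30/6 = 5
te_Task 2 = (5 + 4·10 + 21)/6 = 66/6 = 11
te_Task 3 = (1 + 4·4 + 7)/6 = 24/6 = 4
te_Task 4 = (4 + 4·5 + 6)/6 = 30/6 = 5

Forward pass:
ES_Task 1 = 0; EF_Task 1 = 5
ES_Task 2 = 0; EF_Task 2 = 11
ES_Task 3 = 5; EF_Task 3 = 5+4 = 9
ES_Task 4 = max(EF_Task 2=11, EF_Task 3=9) = 11; EF_Task 4 = 11+5 = 16
Expected project duration μ = 16 days. Critical path: Task 2 → Task 4.

16 days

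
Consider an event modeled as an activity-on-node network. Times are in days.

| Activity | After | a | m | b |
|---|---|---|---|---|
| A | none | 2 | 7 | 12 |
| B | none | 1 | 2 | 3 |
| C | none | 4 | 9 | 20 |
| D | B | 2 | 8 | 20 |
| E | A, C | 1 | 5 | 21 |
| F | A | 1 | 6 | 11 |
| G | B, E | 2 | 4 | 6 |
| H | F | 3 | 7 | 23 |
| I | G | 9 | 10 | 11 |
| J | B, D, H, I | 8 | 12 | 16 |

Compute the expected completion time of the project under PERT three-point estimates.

43 days

te_A = (2 + 4·7 + 12)/6 = 42/6 = 7
te_B = (1 + 4·2 + 3)/6 = 12/6 = 2
te_C = (4 + 4·9 + 20)/6 = 60/6 = 10
te_D = (2 + 4·8 + 20)/6 = 54/6 = 9
te_E = (1 + 4·5 + 21)/6 = 42/6 = 7
te_F = (1 + 4·6 + 11)/6 = 36/6 = 6
te_G = (2 + 4·4 + 6)/6 = 24/6 = 4
te_H = (3 + 4·7 + 23)/6 = 54/6 = 9
te_I = (9 + 4·10 + 11)/6 = 60/6 = 10
te_J = (8 + 4·12 + 16)/6 = 72/6 = 12

Forward pass:
ES_A = 0; EF_A = 7
ES_B = 0; EF_B = 2
ES_C = 0; EF_C = 10
ES_D = 2; EF_D = 2+9 = 11
ES_E = max(EF_A=7, EF_C=10) = 10; EF_E = 10+7 = 17
ES_F = 7; EF_F = 7+6 = 13
ES_G = max(EF_B=2, EF_E=17) = 17; EF_G = 17+4 = 21
ES_H = 13; EF_H = 13+9 = 22
ES_I = 21; EF_I = 21+10 = 31
ES_J = max(EF_B=2, EF_D=11, EF_H=22, EF_I=31) = 31; EF_J = 31+12 = 43
Expected project duration μ = 43 days. Critical path: C → E → G → I → J.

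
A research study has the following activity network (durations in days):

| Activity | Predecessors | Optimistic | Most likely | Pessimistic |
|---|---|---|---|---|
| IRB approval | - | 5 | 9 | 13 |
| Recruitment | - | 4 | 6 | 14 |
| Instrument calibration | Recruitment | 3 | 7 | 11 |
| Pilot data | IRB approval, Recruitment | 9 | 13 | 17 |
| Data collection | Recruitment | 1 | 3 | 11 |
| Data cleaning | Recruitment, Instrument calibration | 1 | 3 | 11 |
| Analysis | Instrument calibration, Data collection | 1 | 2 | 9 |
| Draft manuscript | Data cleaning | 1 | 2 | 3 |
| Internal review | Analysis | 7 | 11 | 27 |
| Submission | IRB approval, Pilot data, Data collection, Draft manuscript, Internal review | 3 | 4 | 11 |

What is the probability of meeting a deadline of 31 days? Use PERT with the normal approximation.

te_IRB approval = (5 + 4·9 + 13)/6 = 54/6 = 9; σ²_IRB approval = ((13−5)/6)² = 1.778
te_Recruitment = (4 + 4·6 + 14)/6 = 42/6 = 7; σ²_Recruitment = ((14−4)/6)² = 2.778
te_Instrument calibration = (3 + 4·7 + 11)/6 = 42/6 = 7; σ²_Instrument calibration = ((11−3)/6)² = 1.778
te_Pilot data = (9 + 4·13 + 17)/6 = 78/6 = 13; σ²_Pilot data = ((17−9)/6)² = 1.778
te_Data collection = (1 + 4·3 + 11)/6 = 24/6 = 4; σ²_Data collection = ((11−1)/6)² = 2.778
te_Data cleaning = (1 + 4·3 + 11)/6 = 24/6 = 4; σ²_Data cleaning = ((11−1)/6)² = 2.778
te_Analysis = (1 + 4·2 + 9)/6 = 18/6 = 3; σ²_Analysis = ((9−1)/6)² = 1.778
te_Draft manuscript = (1 + 4·2 + 3)/6 = 12/6 = 2; σ²_Draft manuscript = ((3−1)/6)² = 0.111
te_Internal review = (7 + 4·11 + 27)/6 = 78/6 = 13; σ²_Internal review = ((27−7)/6)² = 11.111
te_Submission = (3 + 4·4 + 11)/6 = 30/6 = 5; σ²_Submission = ((11−3)/6)² = 1.778

Forward pass:
ES_IRB approval = 0; EF_IRB approval = 9
ES_Recruitment = 0; EF_Recruitment = 7
ES_Instrument calibration = 7; EF_Instrument calibration = 7+7 = 14
ES_Pilot data = max(EF_IRB approval=9, EF_Recruitment=7) = 9; EF_Pilot data = 9+13 = 22
ES_Data collection = 7; EF_Data collection = 7+4 = 11
ES_Data cleaning = max(EF_Recruitment=7, EF_Instrument calibration=14) = 14; EF_Data cleaning = 14+4 = 18
ES_Analysis = max(EF_Instrument calibration=14, EF_Data collection=11) = 14; EF_Analysis = 14+3 = 17
ES_Draft manuscript = 18; EF_Draft manuscript = 18+2 = 20
ES_Internal review = 17; EF_Internal review = 17+13 = 30
ES_Submission = max(EF_IRB approval=9, EF_Pilot data=22, EF_Data collection=11, EF_Draft manuscript=20, EF_Internal review=30) = 30; EF_Submission = 30+5 = 35
Expected project duration μ = 35 days. Critical path: Recruitment → Instrument calibration → Analysis → Internal review → Submission.

Variance along critical path = 2.778 + 1.778 + 1.778 + 11.111 + 1.778 = 19.222; σ = √19.222 = 4.384 days.
Z = (31 − 35) / 4.384 = -0.912
P(T ≤ 31) = Φ(-0.912) ≈ 0.181

0.181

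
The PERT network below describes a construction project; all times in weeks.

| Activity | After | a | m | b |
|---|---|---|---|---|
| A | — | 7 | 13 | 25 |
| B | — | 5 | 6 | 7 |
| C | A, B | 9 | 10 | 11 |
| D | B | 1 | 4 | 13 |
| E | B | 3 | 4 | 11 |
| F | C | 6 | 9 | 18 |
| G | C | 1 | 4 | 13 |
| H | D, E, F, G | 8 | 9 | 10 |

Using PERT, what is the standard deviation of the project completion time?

3.64 weeks

te_A = (7 + 4·13 + 25)/6 = 84/6 = 14; σ²_A = ((25−7)/6)² = 9.000
te_B = (5 + 4·6 + 7)/6 = 36/6 = 6; σ²_B = ((7−5)/6)² = 0.111
te_C = (9 + 4·10 + 11)/6 = 60/6 = 10; σ²_C = ((11−9)/6)² = 0.111
te_D = (1 + 4·4 + 13)/6 = 30/6 = 5; σ²_D = ((13−1)/6)² = 4.000
te_E = (3 + 4·4 + 11)/6 = 30/6 = 5; σ²_E = ((11−3)/6)² = 1.778
te_F = (6 + 4·9 + 18)/6 = 60/6 = 10; σ²_F = ((18−6)/6)² = 4.000
te_G = (1 + 4·4 + 13)/6 = 30/6 = 5; σ²_G = ((13−1)/6)² = 4.000
te_H = (8 + 4·9 + 10)/6 = 54/6 = 9; σ²_H = ((10−8)/6)² = 0.111

Forward pass:
ES_A = 0; EF_A = 14
ES_B = 0; EF_B = 6
ES_C = max(EF_A=14, EF_B=6) = 14; EF_C = 14+10 = 24
ES_D = 6; EF_D = 6+5 = 11
ES_E = 6; EF_E = 6+5 = 11
ES_F = 24; EF_F = 24+10 = 34
ES_G = 24; EF_G = 24+5 = 29
ES_H = max(EF_D=11, EF_E=11, EF_F=34, EF_G=29) = 34; EF_H = 34+9 = 43
Expected project duration μ = 43 weeks. Critical path: A → C → F → H.

Variance along critical path = 9.000 + 0.111 + 4.000 + 0.111 = 13.222
σ = √13.222 = 3.636 weeks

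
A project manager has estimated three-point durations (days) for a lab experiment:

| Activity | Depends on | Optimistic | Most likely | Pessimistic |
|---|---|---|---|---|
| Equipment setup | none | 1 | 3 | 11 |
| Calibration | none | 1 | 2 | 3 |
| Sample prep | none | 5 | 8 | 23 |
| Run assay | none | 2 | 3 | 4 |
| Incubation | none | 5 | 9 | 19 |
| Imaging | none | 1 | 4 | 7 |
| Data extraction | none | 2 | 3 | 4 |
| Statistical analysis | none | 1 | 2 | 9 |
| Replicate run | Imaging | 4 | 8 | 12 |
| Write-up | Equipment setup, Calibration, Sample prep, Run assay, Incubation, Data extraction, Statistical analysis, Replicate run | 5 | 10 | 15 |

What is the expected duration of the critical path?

te_Equipment setup = (1 + 4·3 + 11)/6 = 24/6 = 4
te_Calibration = (1 + 4·2 + 3)/6 = 12/6 = 2
te_Sample prep = (5 + 4·8 + 23)/6 = 60/6 = 10
te_Run assay = (2 + 4·3 + 4)/6 = 18/6 = 3
te_Incubation = (5 + 4·9 + 19)/6 = 60/6 = 10
te_Imaging = (1 + 4·4 + 7)/6 = 24/6 = 4
te_Data extraction = (2 + 4·3 + 4)/6 = 18/6 = 3
te_Statistical analysis = (1 + 4·2 + 9)/6 = 18/6 = 3
te_Replicate run = (4 + 4·8 + 12)/6 = 48/6 = 8
te_Write-up = (5 + 4·10 + 15)/6 = 60/6 = 10

Forward pass:
ES_Equipment setup = 0; EF_Equipment setup = 4
ES_Calibration = 0; EF_Calibration = 2
ES_Sample prep = 0; EF_Sample prep = 10
ES_Run assay = 0; EF_Run assay = 3
ES_Incubation = 0; EF_Incubation = 10
ES_Imaging = 0; EF_Imaging = 4
ES_Data extraction = 0; EF_Data extraction = 3
ES_Statistical analysis = 0; EF_Statistical analysis = 3
ES_Replicate run = 4; EF_Replicate run = 4+8 = 12
ES_Write-up = max(EF_Equipment setup=4, EF_Calibration=2, EF_Sample prep=10, EF_Run assay=3, EF_Incubation=10, EF_Data extraction=3, EF_Statistical analysis=3, EF_Replicate run=12) = 12; EF_Write-up = 12+10 = 22
Expected project duration μ = 22 days. Critical path: Imaging → Replicate run → Write-up.

22 days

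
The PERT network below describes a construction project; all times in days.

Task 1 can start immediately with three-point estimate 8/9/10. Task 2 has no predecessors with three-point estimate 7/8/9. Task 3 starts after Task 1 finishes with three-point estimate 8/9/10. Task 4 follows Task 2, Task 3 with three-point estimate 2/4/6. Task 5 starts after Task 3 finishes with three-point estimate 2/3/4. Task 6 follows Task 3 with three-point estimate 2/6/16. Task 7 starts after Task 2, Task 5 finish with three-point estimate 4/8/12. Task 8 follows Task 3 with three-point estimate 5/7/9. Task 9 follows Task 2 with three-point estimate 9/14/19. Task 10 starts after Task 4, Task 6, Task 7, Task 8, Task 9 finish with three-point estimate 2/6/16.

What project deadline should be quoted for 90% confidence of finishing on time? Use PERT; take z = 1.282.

39.5 days

te_Task 1 = (8 + 4·9 + 10)/6 = 54/6 = 9; σ²_Task 1 = ((10−8)/6)² = 0.111
te_Task 2 = (7 + 4·8 + 9)/6 = 48/6 = 8; σ²_Task 2 = ((9−7)/6)² = 0.111
te_Task 3 = (8 + 4·9 + 10)/6 = 54/6 = 9; σ²_Task 3 = ((10−8)/6)² = 0.111
te_Task 4 = (2 + 4·4 + 6)/6 = 24/6 = 4; σ²_Task 4 = ((6−2)/6)² = 0.444
te_Task 5 = (2 + 4·3 + 4)/6 = 18/6 = 3; σ²_Task 5 = ((4−2)/6)² = 0.111
te_Task 6 = (2 + 4·6 + 16)/6 = 42/6 = 7; σ²_Task 6 = ((16−2)/6)² = 5.444
te_Task 7 = (4 + 4·8 + 12)/6 = 48/6 = 8; σ²_Task 7 = ((12−4)/6)² = 1.778
te_Task 8 = (5 + 4·7 + 9)/6 = 42/6 = 7; σ²_Task 8 = ((9−5)/6)² = 0.444
te_Task 9 = (9 + 4·14 + 19)/6 = 84/6 = 14; σ²_Task 9 = ((19−9)/6)² = 2.778
te_Task 10 = (2 + 4·6 + 16)/6 = 42/6 = 7; σ²_Task 10 = ((16−2)/6)² = 5.444

Forward pass:
ES_Task 1 = 0; EF_Task 1 = 9
ES_Task 2 = 0; EF_Task 2 = 8
ES_Task 3 = 9; EF_Task 3 = 9+9 = 18
ES_Task 4 = max(EF_Task 2=8, EF_Task 3=18) = 18; EF_Task 4 = 18+4 = 22
ES_Task 5 = 18; EF_Task 5 = 18+3 = 21
ES_Task 6 = 18; EF_Task 6 = 18+7 = 25
ES_Task 7 = max(EF_Task 2=8, EF_Task 5=21) = 21; EF_Task 7 = 21+8 = 29
ES_Task 8 = 18; EF_Task 8 = 18+7 = 25
ES_Task 9 = 8; EF_Task 9 = 8+14 = 22
ES_Task 10 = max(EF_Task 4=22, EF_Task 6=25, EF_Task 7=29, EF_Task 8=25, EF_Task 9=22) = 29; EF_Task 10 = 29+7 = 36
Expected project duration μ = 36 days. Critical path: Task 1 → Task 3 → Task 5 → Task 7 → Task 10.

Variance along critical path = 0.111 + 0.111 + 0.111 + 1.778 + 5.444 = 7.556; σ = 2.749 days.
D = μ + z·σ = 36 + 1.282·2.749 = 39.5 days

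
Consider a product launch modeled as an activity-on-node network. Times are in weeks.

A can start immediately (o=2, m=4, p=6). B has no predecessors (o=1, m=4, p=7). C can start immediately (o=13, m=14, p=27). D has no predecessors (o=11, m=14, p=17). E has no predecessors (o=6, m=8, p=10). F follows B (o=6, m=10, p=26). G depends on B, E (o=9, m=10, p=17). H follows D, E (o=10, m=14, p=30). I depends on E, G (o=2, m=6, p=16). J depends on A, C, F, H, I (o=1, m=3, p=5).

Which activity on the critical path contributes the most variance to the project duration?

H

te_A = (2 + 4·4 + 6)/6 = 24/6 = 4; σ²_A = ((6−2)/6)² = 0.444
te_B = (1 + 4·4 + 7)/6 = 24/6 = 4; σ²_B = ((7−1)/6)² = 1.000
te_C = (13 + 4·14 + 27)/6 = 96/6 = 16; σ²_C = ((27−13)/6)² = 5.444
te_D = (11 + 4·14 + 17)/6 = 84/6 = 14; σ²_D = ((17−11)/6)² = 1.000
te_E = (6 + 4·8 + 10)/6 = 48/6 = 8; σ²_E = ((10−6)/6)² = 0.444
te_F = (6 + 4·10 + 26)/6 = 72/6 = 12; σ²_F = ((26−6)/6)² = 11.111
te_G = (9 + 4·10 + 17)/6 = 66/6 = 11; σ²_G = ((17−9)/6)² = 1.778
te_H = (10 + 4·14 + 30)/6 = 96/6 = 16; σ²_H = ((30−10)/6)² = 11.111
te_I = (2 + 4·6 + 16)/6 = 42/6 = 7; σ²_I = ((16−2)/6)² = 5.444
te_J = (1 + 4·3 + 5)/6 = 18/6 = 3; σ²_J = ((5−1)/6)² = 0.444

Forward pass:
ES_A = 0; EF_A = 4
ES_B = 0; EF_B = 4
ES_C = 0; EF_C = 16
ES_D = 0; EF_D = 14
ES_E = 0; EF_E = 8
ES_F = 4; EF_F = 4+12 = 16
ES_G = max(EF_B=4, EF_E=8) = 8; EF_G = 8+11 = 19
ES_H = max(EF_D=14, EF_E=8) = 14; EF_H = 14+16 = 30
ES_I = max(EF_E=8, EF_G=19) = 19; EF_I = 19+7 = 26
ES_J = max(EF_A=4, EF_C=16, EF_F=16, EF_H=30, EF_I=26) = 30; EF_J = 30+3 = 33
Expected project duration μ = 33 weeks. Critical path: D → H → J.

Variances on critical path: σ²_D=1.000, σ²_H=11.111, σ²_J=0.444.
Largest is σ²_H = 11.111.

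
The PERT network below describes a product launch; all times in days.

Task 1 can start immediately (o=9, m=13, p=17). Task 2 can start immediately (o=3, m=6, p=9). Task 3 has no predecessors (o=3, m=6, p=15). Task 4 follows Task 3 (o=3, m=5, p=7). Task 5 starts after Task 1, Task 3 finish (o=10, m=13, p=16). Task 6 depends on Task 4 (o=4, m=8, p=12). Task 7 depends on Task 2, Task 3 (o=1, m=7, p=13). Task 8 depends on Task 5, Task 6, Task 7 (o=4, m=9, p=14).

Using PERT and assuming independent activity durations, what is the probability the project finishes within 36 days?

0.664

te_Task 1 = (9 + 4·13 + 17)/6 = 78/6 = 13; σ²_Task 1 = ((17−9)/6)² = 1.778
te_Task 2 = (3 + 4·6 + 9)/6 = 36/6 = 6; σ²_Task 2 = ((9−3)/6)² = 1.000
te_Task 3 = (3 + 4·6 + 15)/6 = 42/6 = 7; σ²_Task 3 = ((15−3)/6)² = 4.000
te_Task 4 = (3 + 4·5 + 7)/6 = 30/6 = 5; σ²_Task 4 = ((7−3)/6)² = 0.444
te_Task 5 = (10 + 4·13 + 16)/6 = 78/6 = 13; σ²_Task 5 = ((16−10)/6)² = 1.000
te_Task 6 = (4 + 4·8 + 12)/6 = 48/6 = 8; σ²_Task 6 = ((12−4)/6)² = 1.778
te_Task 7 = (1 + 4·7 + 13)/6 = 42/6 = 7; σ²_Task 7 = ((13−1)/6)² = 4.000
te_Task 8 = (4 + 4·9 + 14)/6 = 54/6 = 9; σ²_Task 8 = ((14−4)/6)² = 2.778

Forward pass:
ES_Task 1 = 0; EF_Task 1 = 13
ES_Task 2 = 0; EF_Task 2 = 6
ES_Task 3 = 0; EF_Task 3 = 7
ES_Task 4 = 7; EF_Task 4 = 7+5 = 12
ES_Task 5 = max(EF_Task 1=13, EF_Task 3=7) = 13; EF_Task 5 = 13+13 = 26
ES_Task 6 = 12; EF_Task 6 = 12+8 = 20
ES_Task 7 = max(EF_Task 2=6, EF_Task 3=7) = 7; EF_Task 7 = 7+7 = 14
ES_Task 8 = max(EF_Task 5=26, EF_Task 6=20, EF_Task 7=14) = 26; EF_Task 8 = 26+9 = 35
Expected project duration μ = 35 days. Critical path: Task 1 → Task 5 → Task 8.

Variance along critical path = 1.778 + 1.000 + 2.778 = 5.556; σ = √5.556 = 2.357 days.
Z = (36 − 35) / 2.357 = 0.424
P(T ≤ 36) = Φ(0.424) ≈ 0.664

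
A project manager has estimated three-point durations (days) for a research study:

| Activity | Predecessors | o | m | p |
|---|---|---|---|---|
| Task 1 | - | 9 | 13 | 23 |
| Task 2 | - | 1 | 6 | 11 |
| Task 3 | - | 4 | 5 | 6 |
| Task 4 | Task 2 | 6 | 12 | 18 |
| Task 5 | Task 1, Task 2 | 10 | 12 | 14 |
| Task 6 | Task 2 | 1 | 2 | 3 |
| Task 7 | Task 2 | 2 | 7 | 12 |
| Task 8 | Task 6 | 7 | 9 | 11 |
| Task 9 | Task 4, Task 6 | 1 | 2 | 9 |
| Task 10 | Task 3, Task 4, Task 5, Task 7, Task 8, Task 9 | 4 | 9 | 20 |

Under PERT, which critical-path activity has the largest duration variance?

Task 10

te_Task 1 = (9 + 4·13 + 23)/6 = 84/6 = 14; σ²_Task 1 = ((23−9)/6)² = 5.444
te_Task 2 = (1 + 4·6 + 11)/6 = 36/6 = 6; σ²_Task 2 = ((11−1)/6)² = 2.778
te_Task 3 = (4 + 4·5 + 6)/6 = 30/6 = 5; σ²_Task 3 = ((6−4)/6)² = 0.111
te_Task 4 = (6 + 4·12 + 18)/6 = 72/6 = 12; σ²_Task 4 = ((18−6)/6)² = 4.000
te_Task 5 = (10 + 4·12 + 14)/6 = 72/6 = 12; σ²_Task 5 = ((14−10)/6)² = 0.444
te_Task 6 = (1 + 4·2 + 3)/6 = 12/6 = 2; σ²_Task 6 = ((3−1)/6)² = 0.111
te_Task 7 = (2 + 4·7 + 12)/6 = 42/6 = 7; σ²_Task 7 = ((12−2)/6)² = 2.778
te_Task 8 = (7 + 4·9 + 11)/6 = 54/6 = 9; σ²_Task 8 = ((11−7)/6)² = 0.444
te_Task 9 = (1 + 4·2 + 9)/6 = 18/6 = 3; σ²_Task 9 = ((9−1)/6)² = 1.778
te_Task 10 = (4 + 4·9 + 20)/6 = 60/6 = 10; σ²_Task 10 = ((20−4)/6)² = 7.111

Forward pass:
ES_Task 1 = 0; EF_Task 1 = 14
ES_Task 2 = 0; EF_Task 2 = 6
ES_Task 3 = 0; EF_Task 3 = 5
ES_Task 4 = 6; EF_Task 4 = 6+12 = 18
ES_Task 5 = max(EF_Task 1=14, EF_Task 2=6) = 14; EF_Task 5 = 14+12 = 26
ES_Task 6 = 6; EF_Task 6 = 6+2 = 8
ES_Task 7 = 6; EF_Task 7 = 6+7 = 13
ES_Task 8 = 8; EF_Task 8 = 8+9 = 17
ES_Task 9 = max(EF_Task 4=18, EF_Task 6=8) = 18; EF_Task 9 = 18+3 = 21
ES_Task 10 = max(EF_Task 3=5, EF_Task 4=18, EF_Task 5=26, EF_Task 7=13, EF_Task 8=17, EF_Task 9=21) = 26; EF_Task 10 = 26+10 = 36
Expected project duration μ = 36 days. Critical path: Task 1 → Task 5 → Task 10.

Variances on critical path: σ²_Task 1=5.444, σ²_Task 5=0.444, σ²_Task 10=7.111.
Largest is σ²_Task 10 = 7.111.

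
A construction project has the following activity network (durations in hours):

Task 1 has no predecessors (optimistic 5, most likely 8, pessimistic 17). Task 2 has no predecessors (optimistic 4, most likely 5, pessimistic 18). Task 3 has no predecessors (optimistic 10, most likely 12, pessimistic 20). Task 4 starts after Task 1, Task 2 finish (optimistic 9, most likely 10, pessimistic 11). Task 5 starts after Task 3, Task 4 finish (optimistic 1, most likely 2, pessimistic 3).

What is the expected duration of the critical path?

te_Task 1 = (5 + 4·8 + 17)/6 = 54/6 = 9
te_Task 2 = (4 + 4·5 + 18)/6 = 42/6 = 7
te_Task 3 = (10 + 4·12 + 20)/6 = 78/6 = 13
te_Task 4 = (9 + 4·10 + 11)/6 = 60/6 = 10
te_Task 5 = (1 + 4·2 + 3)/6 = 12/6 = 2

Forward pass:
ES_Task 1 = 0; EF_Task 1 = 9
ES_Task 2 = 0; EF_Task 2 = 7
ES_Task 3 = 0; EF_Task 3 = 13
ES_Task 4 = max(EF_Task 1=9, EF_Task 2=7) = 9; EF_Task 4 = 9+10 = 19
ES_Task 5 = max(EF_Task 3=13, EF_Task 4=19) = 19; EF_Task 5 = 19+2 = 21
Expected project duration μ = 21 hours. Critical path: Task 1 → Task 4 → Task 5.

21 hours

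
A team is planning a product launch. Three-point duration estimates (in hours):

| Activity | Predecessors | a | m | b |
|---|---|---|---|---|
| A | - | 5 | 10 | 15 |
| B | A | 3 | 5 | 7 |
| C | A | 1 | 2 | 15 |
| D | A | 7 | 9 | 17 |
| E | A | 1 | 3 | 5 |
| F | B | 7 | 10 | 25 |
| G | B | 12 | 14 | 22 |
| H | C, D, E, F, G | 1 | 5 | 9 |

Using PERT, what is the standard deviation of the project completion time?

2.79 hours

te_A = (5 + 4·10 + 15)/6 = 60/6 = 10; σ²_A = ((15−5)/6)² = 2.778
te_B = (3 + 4·5 + 7)/6 = 30/6 = 5; σ²_B = ((7−3)/6)² = 0.444
te_C = (1 + 4·2 + 15)/6 = 24/6 = 4; σ²_C = ((15−1)/6)² = 5.444
te_D = (7 + 4·9 + 17)/6 = 60/6 = 10; σ²_D = ((17−7)/6)² = 2.778
te_E = (1 + 4·3 + 5)/6 = 18/6 = 3; σ²_E = ((5−1)/6)² = 0.444
te_F = (7 + 4·10 + 25)/6 = 72/6 = 12; σ²_F = ((25−7)/6)² = 9.000
te_G = (12 + 4·14 + 22)/6 = 90/6 = 15; σ²_G = ((22−12)/6)² = 2.778
te_H = (1 + 4·5 + 9)/6 = 30/6 = 5; σ²_H = ((9−1)/6)² = 1.778

Forward pass:
ES_A = 0; EF_A = 10
ES_B = 10; EF_B = 10+5 = 15
ES_C = 10; EF_C = 10+4 = 14
ES_D = 10; EF_D = 10+10 = 20
ES_E = 10; EF_E = 10+3 = 13
ES_F = 15; EF_F = 15+12 = 27
ES_G = 15; EF_G = 15+15 = 30
ES_H = max(EF_C=14, EF_D=20, EF_E=13, EF_F=27, EF_G=30) = 30; EF_H = 30+5 = 35
Expected project duration μ = 35 hours. Critical path: A → B → G → H.

Variance along critical path = 2.778 + 0.444 + 2.778 + 1.778 = 7.778
σ = √7.778 = 2.789 hours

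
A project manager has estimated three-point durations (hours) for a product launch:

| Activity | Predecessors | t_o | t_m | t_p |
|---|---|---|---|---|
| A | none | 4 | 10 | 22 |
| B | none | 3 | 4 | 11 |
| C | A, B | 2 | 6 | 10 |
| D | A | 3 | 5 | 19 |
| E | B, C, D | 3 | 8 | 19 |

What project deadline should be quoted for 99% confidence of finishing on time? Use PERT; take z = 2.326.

38.2 hours

te_A = (4 + 4·10 + 22)/6 = 66/6 = 11; σ²_A = ((22−4)/6)² = 9.000
te_B = (3 + 4·4 + 11)/6 = 30/6 = 5; σ²_B = ((11−3)/6)² = 1.778
te_C = (2 + 4·6 + 10)/6 = 36/6 = 6; σ²_C = ((10−2)/6)² = 1.778
te_D = (3 + 4·5 + 19)/6 = 42/6 = 7; σ²_D = ((19−3)/6)² = 7.111
te_E = (3 + 4·8 + 19)/6 = 54/6 = 9; σ²_E = ((19−3)/6)² = 7.111

Forward pass:
ES_A = 0; EF_A = 11
ES_B = 0; EF_B = 5
ES_C = max(EF_A=11, EF_B=5) = 11; EF_C = 11+6 = 17
ES_D = 11; EF_D = 11+7 = 18
ES_E = max(EF_B=5, EF_C=17, EF_D=18) = 18; EF_E = 18+9 = 27
Expected project duration μ = 27 hours. Critical path: A → D → E.

Variance along critical path = 9.000 + 7.111 + 7.111 = 23.222; σ = 4.819 hours.
D = μ + z·σ = 27 + 2.326·4.819 = 38.2 hours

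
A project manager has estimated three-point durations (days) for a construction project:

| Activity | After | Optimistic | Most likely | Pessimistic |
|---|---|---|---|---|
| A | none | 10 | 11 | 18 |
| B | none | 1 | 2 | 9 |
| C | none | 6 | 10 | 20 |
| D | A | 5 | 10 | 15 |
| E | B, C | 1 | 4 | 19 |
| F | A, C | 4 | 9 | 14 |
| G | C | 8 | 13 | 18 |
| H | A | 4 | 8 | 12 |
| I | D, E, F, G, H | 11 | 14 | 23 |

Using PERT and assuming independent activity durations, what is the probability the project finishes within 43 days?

te_A = (10 + 4·11 + 18)/6 = 72/6 = 12; σ²_A = ((18−10)/6)² = 1.778
te_B = (1 + 4·2 + 9)/6 = 18/6 = 3; σ²_B = ((9−1)/6)² = 1.778
te_C = (6 + 4·10 + 20)/6 = 66/6 = 11; σ²_C = ((20−6)/6)² = 5.444
te_D = (5 + 4·10 + 15)/6 = 60/6 = 10; σ²_D = ((15−5)/6)² = 2.778
te_E = (1 + 4·4 + 19)/6 = 36/6 = 6; σ²_E = ((19−1)/6)² = 9.000
te_F = (4 + 4·9 + 14)/6 = 54/6 = 9; σ²_F = ((14−4)/6)² = 2.778
te_G = (8 + 4·13 + 18)/6 = 78/6 = 13; σ²_G = ((18−8)/6)² = 2.778
te_H = (4 + 4·8 + 12)/6 = 48/6 = 8; σ²_H = ((12−4)/6)² = 1.778
te_I = (11 + 4·14 + 23)/6 = 90/6 = 15; σ²_I = ((23−11)/6)² = 4.000

Forward pass:
ES_A = 0; EF_A = 12
ES_B = 0; EF_B = 3
ES_C = 0; EF_C = 11
ES_D = 12; EF_D = 12+10 = 22
ES_E = max(EF_B=3, EF_C=11) = 11; EF_E = 11+6 = 17
ES_F = max(EF_A=12, EF_C=11) = 12; EF_F = 12+9 = 21
ES_G = 11; EF_G = 11+13 = 24
ES_H = 12; EF_H = 12+8 = 20
ES_I = max(EF_D=22, EF_E=17, EF_F=21, EF_G=24, EF_H=20) = 24; EF_I = 24+15 = 39
Expected project duration μ = 39 days. Critical path: C → G → I.

Variance along critical path = 5.444 + 2.778 + 4.000 = 12.222; σ = √12.222 = 3.496 days.
Z = (43 − 39) / 3.496 = 1.144
P(T ≤ 43) = Φ(1.144) ≈ 0.874

0.874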